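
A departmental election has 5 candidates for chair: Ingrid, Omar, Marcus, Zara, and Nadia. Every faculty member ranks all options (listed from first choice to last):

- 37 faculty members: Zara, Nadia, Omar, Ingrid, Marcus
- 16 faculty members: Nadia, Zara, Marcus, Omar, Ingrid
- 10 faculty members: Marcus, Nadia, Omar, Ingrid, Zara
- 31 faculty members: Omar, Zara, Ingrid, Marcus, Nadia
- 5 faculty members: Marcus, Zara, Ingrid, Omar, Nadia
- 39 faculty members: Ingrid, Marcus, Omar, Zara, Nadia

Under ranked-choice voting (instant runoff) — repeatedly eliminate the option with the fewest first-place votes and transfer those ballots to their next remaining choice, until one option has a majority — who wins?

Omar

Round 1: Ingrid 39, Omar 31, Marcus 15, Zara 37, Nadia 16. Eliminate Marcus.
Round 2: Ingrid 39, Omar 31, Zara 42, Nadia 26. Eliminate Nadia.
Round 3: Ingrid 39, Omar 41, Zara 58. Eliminate Ingrid.
Round 4: Omar 80, Zara 58. Omar has a majority.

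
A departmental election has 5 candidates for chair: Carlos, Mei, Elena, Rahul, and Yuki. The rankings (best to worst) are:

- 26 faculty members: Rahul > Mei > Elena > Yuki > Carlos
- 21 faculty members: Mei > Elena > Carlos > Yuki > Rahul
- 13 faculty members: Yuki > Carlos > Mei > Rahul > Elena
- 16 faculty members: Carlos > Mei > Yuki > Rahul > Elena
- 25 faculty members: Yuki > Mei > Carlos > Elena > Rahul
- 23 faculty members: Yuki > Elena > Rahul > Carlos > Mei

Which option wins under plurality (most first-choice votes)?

First-place votes: Carlos 16, Mei 21, Elena 0, Rahul 26, Yuki 61.
Yuki has the most first-place votes.

Yuki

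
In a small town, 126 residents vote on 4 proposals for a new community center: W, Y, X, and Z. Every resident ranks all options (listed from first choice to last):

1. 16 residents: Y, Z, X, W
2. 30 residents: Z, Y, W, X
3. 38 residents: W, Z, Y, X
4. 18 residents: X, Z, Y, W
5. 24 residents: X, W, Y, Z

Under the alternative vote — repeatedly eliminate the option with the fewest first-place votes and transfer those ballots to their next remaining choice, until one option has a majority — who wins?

Z

Round 1: W 38, Y 16, X 42, Z 30. Eliminate Y.
Round 2: W 38, X 42, Z 46. Eliminate W.
Round 3: X 42, Z 84. Z has a majority.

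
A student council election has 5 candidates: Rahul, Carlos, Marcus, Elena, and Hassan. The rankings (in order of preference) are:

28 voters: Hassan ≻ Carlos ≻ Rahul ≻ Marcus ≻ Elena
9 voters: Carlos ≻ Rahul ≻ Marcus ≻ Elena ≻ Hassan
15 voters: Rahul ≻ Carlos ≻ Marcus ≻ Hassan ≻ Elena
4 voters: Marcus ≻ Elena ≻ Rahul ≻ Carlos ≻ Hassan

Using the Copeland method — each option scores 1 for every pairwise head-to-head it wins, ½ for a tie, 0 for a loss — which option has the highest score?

Carlos

Rahul: beats Marcus and Elena; ties Hassan; loses to Carlos → score 2.5.
Carlos: beats Rahul, Marcus, and Elena; ties Hassan → score 3.5.
Marcus: beats Elena; ties Hassan; loses to Rahul and Carlos → score 1.5.
Elena: loses to Rahul, Carlos, Marcus, and Hassan → score 0.
Hassan: beats Elena; ties Rahul, Carlos, and Marcus → score 2.5.
Carlos has the best pairwise record.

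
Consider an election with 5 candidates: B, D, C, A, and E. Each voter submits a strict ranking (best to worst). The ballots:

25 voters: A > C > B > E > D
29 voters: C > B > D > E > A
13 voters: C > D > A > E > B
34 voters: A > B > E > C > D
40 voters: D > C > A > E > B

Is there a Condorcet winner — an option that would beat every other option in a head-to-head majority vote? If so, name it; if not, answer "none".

C vs B: 107–34 for C.
C vs D: 101–40 for C.
C vs A: 82–59 for C.
C vs E: 107–34 for C.
C beats every other option head-to-head.

C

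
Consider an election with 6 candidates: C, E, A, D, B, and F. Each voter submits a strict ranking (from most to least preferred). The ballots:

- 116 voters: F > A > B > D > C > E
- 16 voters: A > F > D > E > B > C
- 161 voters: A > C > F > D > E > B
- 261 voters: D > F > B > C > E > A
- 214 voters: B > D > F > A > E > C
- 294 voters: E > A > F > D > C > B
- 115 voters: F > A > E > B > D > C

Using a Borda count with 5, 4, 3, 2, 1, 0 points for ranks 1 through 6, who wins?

F

C: 116·1 + 16·0 + 161·4 + 261·2 + 214·0 + 294·1 + 115·0 = 1576
E: 116·0 + 16·2 + 161·1 + 261·1 + 214·1 + 294·5 + 115·3 = 2483
A: 116·4 + 16·5 + 161·5 + 261·0 + 214·2 + 294·4 + 115·4 = 3413
D: 116·2 + 16·3 + 161·2 + 261·5 + 214·4 + 294·2 + 115·1 = 3466
B: 116·3 + 16·1 + 161·0 + 261·3 + 214·5 + 294·0 + 115·2 = 2447
F: 116·5 + 16·4 + 161·3 + 261·4 + 214·3 + 294·3 + 115·5 = 4270
F has the highest Borda score (4270).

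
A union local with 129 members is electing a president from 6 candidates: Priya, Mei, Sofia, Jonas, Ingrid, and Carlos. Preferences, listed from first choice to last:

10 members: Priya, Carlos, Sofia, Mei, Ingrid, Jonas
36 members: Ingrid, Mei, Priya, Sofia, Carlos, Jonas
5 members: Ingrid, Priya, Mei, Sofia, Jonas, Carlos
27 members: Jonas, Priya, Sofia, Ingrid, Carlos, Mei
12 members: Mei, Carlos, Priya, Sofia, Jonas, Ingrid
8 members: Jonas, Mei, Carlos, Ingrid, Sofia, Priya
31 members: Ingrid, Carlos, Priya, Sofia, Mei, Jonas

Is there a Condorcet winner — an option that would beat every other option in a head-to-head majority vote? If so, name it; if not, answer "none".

Ingrid

Ingrid vs Priya: 80–49 for Ingrid.
Ingrid vs Mei: 99–30 for Ingrid.
Ingrid vs Sofia: 80–49 for Ingrid.
Ingrid vs Jonas: 82–47 for Ingrid.
Ingrid vs Carlos: 99–30 for Ingrid.
Ingrid beats every other option head-to-head.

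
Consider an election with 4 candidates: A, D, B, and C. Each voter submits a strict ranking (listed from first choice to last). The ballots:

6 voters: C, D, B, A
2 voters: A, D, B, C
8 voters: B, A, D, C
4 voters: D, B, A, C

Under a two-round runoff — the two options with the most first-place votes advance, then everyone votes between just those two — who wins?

B

Round 1 first-place votes: A 2, D 4, B 8, C 6.
B and C advance.
Runoff: B is preferred to C by 14 voters; C by 6.
B wins the runoff.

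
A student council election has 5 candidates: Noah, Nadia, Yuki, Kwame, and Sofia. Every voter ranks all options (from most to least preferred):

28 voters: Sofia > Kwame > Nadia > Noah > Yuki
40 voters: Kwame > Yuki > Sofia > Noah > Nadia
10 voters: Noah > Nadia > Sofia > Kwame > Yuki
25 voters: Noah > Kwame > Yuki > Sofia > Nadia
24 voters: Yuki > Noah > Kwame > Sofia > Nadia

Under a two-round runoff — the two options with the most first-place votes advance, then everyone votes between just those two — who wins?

Kwame

Round 1 first-place votes: Noah 35, Nadia 0, Yuki 24, Kwame 40, Sofia 28.
Kwame and Noah advance.
Runoff: Kwame is preferred to Noah by 68 voters; Noah by 59.
Kwame wins the runoff.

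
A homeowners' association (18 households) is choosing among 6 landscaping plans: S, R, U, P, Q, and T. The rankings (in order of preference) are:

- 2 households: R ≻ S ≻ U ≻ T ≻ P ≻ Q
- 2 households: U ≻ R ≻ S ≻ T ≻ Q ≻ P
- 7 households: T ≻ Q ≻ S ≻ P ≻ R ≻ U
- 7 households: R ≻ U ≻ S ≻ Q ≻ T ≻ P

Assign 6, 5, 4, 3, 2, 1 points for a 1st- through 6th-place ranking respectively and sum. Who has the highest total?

S: 2·5 + 2·4 + 7·4 + 7·4 = 74
R: 2·6 + 2·5 + 7·2 + 7·6 = 78
U: 2·4 + 2·6 + 7·1 + 7·5 = 62
P: 2·2 + 2·1 + 7·3 + 7·1 = 34
Q: 2·1 + 2·2 + 7·5 + 7·3 = 62
T: 2·3 + 2·3 + 7·6 + 7·2 = 68
R has the highest Borda score (78).

R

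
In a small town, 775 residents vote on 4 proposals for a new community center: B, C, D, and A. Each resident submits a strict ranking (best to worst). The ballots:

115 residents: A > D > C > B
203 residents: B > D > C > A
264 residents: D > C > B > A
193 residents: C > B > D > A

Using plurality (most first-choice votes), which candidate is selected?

D

First-place votes: B 203, C 193, D 264, A 115.
D has the most first-place votes.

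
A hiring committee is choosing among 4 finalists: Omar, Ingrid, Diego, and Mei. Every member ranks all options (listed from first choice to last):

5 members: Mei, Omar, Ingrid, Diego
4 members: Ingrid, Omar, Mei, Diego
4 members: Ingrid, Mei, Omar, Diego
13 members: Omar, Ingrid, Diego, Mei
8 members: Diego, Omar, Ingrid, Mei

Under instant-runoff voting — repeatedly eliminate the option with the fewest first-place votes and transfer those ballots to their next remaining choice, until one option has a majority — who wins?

Round 1: Omar 13, Ingrid 8, Diego 8, Mei 5. Eliminate Mei.
Round 2: Omar 18, Ingrid 8, Diego 8. Omar has a majority.

Omar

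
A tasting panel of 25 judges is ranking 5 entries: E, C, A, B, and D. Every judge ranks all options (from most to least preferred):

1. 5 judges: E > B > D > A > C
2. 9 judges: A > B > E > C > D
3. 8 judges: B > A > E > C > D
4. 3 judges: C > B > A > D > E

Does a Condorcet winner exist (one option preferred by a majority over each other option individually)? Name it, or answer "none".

B

B vs E: 20–5 for B.
B vs C: 22–3 for B.
B vs A: 16–9 for B.
B vs D: 25–0 for B.
B beats every other option head-to-head.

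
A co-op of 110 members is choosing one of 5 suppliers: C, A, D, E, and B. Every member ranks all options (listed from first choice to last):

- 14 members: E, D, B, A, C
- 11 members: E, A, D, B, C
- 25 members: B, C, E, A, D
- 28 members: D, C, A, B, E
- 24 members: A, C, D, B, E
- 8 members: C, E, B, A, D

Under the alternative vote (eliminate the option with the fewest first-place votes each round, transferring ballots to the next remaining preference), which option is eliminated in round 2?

Round 1: C 8, A 24, D 28, E 25, B 25. Eliminate C.
Round 2: A 24, D 28, E 33, B 25. Eliminate A.

A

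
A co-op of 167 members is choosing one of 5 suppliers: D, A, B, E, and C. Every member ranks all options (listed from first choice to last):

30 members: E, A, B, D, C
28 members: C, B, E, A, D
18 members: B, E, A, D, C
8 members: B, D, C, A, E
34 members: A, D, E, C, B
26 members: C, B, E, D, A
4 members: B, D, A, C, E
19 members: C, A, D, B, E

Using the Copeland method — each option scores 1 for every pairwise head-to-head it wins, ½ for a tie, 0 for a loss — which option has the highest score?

D: beats C; loses to A, B, and E → score 1.
A: beats D and C; loses to B and E → score 2.
B: beats D, A, and E; loses to C → score 3.
E: beats D and A; loses to B and C → score 2.
C: beats B and E; loses to D and A → score 2.
B has the best pairwise record.

B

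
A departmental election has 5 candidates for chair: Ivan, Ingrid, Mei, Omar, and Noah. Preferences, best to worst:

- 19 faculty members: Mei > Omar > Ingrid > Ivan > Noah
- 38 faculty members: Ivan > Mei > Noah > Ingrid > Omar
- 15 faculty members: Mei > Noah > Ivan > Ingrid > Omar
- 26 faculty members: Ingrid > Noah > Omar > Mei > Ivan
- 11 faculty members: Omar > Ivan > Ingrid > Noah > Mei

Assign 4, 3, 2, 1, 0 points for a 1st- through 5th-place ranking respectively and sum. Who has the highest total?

Mei

Ivan: 19·1 + 38·4 + 15·2 + 26·0 + 11·3 = 234
Ingrid: 19·2 + 38·1 + 15·1 + 26·4 + 11·2 = 217
Mei: 19·4 + 38·3 + 15·4 + 26·1 + 11·0 = 276
Omar: 19·3 + 38·0 + 15·0 + 26·2 + 11·4 = 153
Noah: 19·0 + 38·2 + 15·3 + 26·3 + 11·1 = 210
Mei has the highest Borda score (276).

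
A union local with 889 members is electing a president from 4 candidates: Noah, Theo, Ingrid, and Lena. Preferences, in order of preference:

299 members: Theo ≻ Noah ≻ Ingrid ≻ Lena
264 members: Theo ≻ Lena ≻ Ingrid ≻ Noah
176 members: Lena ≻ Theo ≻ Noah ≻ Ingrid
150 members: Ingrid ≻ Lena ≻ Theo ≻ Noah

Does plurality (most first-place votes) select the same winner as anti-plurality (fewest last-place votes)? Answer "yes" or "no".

Plurality — first-place votes: Noah 0, Theo 563, Ingrid 150, Lena 176. Winner: Theo.
Anti-plurality — last-place votes: Noah 414, Theo 0, Ingrid 176, Lena 299. Winner: Theo.
The two methods agree.

yes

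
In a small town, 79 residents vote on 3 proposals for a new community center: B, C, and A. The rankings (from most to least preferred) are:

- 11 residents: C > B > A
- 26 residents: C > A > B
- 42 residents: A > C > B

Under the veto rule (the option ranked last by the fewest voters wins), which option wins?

Last-place votes: B 68, C 0, A 11.
C is ranked last by the fewest voters, so C wins.

C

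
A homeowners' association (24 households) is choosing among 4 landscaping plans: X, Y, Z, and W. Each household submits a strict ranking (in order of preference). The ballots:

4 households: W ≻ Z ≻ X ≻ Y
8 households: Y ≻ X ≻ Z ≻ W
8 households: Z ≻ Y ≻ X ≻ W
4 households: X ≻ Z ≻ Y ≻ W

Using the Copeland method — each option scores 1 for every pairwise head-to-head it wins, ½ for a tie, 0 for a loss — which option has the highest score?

Z

X: beats W; ties Z; loses to Y → score 1.5.
Y: beats X and W; loses to Z → score 2.
Z: beats Y and W; ties X → score 2.5.
W: loses to X, Y, and Z → score 0.
Z has the best pairwise record.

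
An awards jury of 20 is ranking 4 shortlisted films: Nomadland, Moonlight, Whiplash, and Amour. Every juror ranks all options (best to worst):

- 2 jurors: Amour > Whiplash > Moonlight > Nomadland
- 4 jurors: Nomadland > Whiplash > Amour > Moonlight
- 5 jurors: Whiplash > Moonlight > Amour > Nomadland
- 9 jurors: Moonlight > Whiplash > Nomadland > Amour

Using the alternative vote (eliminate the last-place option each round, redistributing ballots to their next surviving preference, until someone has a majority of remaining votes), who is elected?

Whiplash

Round 1: Nomadland 4, Moonlight 9, Whiplash 5, Amour 2. Eliminate Amour.
Round 2: Nomadland 4, Moonlight 9, Whiplash 7. Eliminate Nomadland.
Round 3: Moonlight 9, Whiplash 11. Whiplash has a majority.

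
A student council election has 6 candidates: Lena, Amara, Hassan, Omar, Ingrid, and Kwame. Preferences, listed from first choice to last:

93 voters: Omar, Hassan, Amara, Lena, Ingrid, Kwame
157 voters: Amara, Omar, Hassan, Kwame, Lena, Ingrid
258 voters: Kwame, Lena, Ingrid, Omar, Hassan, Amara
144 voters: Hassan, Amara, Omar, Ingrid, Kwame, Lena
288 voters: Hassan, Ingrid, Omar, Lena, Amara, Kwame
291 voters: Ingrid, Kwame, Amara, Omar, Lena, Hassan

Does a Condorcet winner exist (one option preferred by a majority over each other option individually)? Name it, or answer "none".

Checking pairwise contests:
Amara beats Lena 685–546.
Hassan beats Amara 783–448.
Omar beats Hassan 799–432.
Ingrid beats Omar 837–394.
Hassan beats Ingrid 682–549.
Amara beats Kwame 682–549.
Every option loses at least one head-to-head, so there is no Condorcet winner.

none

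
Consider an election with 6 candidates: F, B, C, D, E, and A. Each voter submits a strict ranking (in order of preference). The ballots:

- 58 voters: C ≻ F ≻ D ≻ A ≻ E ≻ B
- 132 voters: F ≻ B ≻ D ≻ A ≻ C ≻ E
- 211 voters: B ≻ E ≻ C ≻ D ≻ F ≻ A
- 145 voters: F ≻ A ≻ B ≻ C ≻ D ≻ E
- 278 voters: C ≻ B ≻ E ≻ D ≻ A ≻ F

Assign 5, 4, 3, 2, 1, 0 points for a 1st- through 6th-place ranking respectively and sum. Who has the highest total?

F: 58·4 + 132·5 + 211·1 + 145·5 + 278·0 = 1828
B: 58·0 + 132·4 + 211·5 + 145·3 + 278·4 = 3130
C: 58·5 + 132·1 + 211·3 + 145·2 + 278·5 = 2735
D: 58·3 + 132·3 + 211·2 + 145·1 + 278·2 = 1693
E: 58·1 + 132·0 + 211·4 + 145·0 + 278·3 = 1736
A: 58·2 + 132·2 + 211·0 + 145·4 + 278·1 = 1238
B has the highest Borda score (3130).

B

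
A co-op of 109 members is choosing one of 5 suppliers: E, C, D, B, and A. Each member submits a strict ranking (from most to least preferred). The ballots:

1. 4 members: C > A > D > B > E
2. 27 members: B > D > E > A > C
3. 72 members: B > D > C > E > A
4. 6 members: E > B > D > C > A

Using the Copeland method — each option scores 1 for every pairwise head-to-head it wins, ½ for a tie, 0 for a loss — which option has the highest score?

E: beats A; loses to C, D, and B → score 1.
C: beats E and A; loses to D and B → score 2.
D: beats E, C, and A; loses to B → score 3.
B: beats E, C, D, and A → score 4.
A: loses to E, C, D, and B → score 0.
B has the best pairwise record.

B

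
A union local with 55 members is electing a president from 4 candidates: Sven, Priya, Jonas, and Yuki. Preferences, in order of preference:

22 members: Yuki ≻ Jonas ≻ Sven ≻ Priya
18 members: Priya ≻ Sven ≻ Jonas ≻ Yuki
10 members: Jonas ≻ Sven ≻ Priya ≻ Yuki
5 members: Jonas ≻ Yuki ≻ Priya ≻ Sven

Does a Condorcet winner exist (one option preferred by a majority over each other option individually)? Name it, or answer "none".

Jonas

Jonas vs Sven: 37–18 for Jonas.
Jonas vs Priya: 37–18 for Jonas.
Jonas vs Yuki: 33–22 for Jonas.
Jonas beats every other option head-to-head.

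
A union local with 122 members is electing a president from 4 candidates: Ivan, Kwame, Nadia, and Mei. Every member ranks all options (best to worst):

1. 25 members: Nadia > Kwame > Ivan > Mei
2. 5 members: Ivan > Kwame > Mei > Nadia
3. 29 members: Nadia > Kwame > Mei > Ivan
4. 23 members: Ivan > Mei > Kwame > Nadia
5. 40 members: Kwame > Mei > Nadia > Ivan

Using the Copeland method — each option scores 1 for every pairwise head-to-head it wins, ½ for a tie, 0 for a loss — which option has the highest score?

Kwame

Ivan: loses to Kwame, Nadia, and Mei → score 0.
Kwame: beats Ivan, Nadia, and Mei → score 3.
Nadia: beats Ivan; loses to Kwame and Mei → score 1.
Mei: beats Ivan and Nadia; loses to Kwame → score 2.
Kwame has the best pairwise record.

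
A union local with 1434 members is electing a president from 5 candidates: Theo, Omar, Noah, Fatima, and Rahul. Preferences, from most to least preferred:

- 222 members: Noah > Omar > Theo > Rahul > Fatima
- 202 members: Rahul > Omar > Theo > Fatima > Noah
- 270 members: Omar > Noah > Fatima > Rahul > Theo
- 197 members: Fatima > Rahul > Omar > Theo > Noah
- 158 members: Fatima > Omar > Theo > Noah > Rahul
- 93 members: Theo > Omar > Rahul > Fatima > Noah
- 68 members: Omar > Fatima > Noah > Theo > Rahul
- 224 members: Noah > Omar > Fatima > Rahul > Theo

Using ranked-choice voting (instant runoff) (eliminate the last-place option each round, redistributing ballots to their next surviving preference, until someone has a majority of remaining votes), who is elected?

Round 1: Theo 93, Omar 338, Noah 446, Fatima 355, Rahul 202. Eliminate Theo.
Round 2: Omar 431, Noah 446, Fatima 355, Rahul 202. Eliminate Rahul.
Round 3: Omar 633, Noah 446, Fatima 355. Eliminate Fatima.
Round 4: Omar 988, Noah 446. Omar has a majority.

Omar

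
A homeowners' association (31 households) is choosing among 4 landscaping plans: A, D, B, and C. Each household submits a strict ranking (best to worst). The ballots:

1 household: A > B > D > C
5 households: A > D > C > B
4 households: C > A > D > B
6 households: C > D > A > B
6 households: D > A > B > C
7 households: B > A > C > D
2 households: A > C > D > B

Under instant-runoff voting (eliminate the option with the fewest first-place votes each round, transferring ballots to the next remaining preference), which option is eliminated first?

D

Round 1: A 8, D 6, B 7, C 10. Eliminate D.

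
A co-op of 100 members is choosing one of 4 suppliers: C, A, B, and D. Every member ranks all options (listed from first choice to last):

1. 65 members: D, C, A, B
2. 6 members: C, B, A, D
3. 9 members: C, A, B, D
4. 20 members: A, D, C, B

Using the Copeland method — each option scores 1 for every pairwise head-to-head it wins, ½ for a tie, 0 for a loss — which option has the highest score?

C: beats A and B; loses to D → score 2.
A: beats B; loses to C and D → score 1.
B: loses to C, A, and D → score 0.
D: beats C, A, and B → score 3.
D has the best pairwise record.

D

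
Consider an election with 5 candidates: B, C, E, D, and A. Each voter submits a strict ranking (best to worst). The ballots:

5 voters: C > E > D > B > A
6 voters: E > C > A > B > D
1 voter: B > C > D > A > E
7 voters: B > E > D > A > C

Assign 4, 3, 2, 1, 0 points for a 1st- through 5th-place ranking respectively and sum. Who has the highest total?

B: 5·1 + 6·1 + 1·4 + 7·4 = 43
C: 5·4 + 6·3 + 1·3 + 7·0 = 41
E: 5·3 + 6·4 + 1·0 + 7·3 = 60
D: 5·2 + 6·0 + 1·2 + 7·2 = 26
A: 5·0 + 6·2 + 1·1 + 7·1 = 20
E has the highest Borda score (60).

E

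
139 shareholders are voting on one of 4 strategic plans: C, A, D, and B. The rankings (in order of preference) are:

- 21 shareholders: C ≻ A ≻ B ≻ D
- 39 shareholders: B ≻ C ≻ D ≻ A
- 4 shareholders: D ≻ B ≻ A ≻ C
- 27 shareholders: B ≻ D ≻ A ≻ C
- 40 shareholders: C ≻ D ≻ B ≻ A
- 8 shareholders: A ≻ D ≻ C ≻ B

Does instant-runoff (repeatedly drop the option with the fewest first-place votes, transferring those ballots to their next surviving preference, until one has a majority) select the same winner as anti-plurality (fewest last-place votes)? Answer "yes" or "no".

Instant-runoff — R1 C 61, A 8, D 4, B 66 (D out); R2 C 61, A 8, B 70 (B winner). Winner: B.
Anti-plurality — last-place votes: C 31, A 79, D 21, B 8. Winner: B.
The two methods agree.

yes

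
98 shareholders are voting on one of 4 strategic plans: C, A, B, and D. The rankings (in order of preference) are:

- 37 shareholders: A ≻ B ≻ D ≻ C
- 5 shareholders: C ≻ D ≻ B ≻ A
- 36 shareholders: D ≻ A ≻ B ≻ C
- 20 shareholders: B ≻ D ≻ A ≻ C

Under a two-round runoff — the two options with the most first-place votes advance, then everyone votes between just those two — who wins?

Round 1 first-place votes: C 5, A 37, B 20, D 36.
A and D advance.
Runoff: A is preferred to D by 37 voters; D by 61.
D wins the runoff.

D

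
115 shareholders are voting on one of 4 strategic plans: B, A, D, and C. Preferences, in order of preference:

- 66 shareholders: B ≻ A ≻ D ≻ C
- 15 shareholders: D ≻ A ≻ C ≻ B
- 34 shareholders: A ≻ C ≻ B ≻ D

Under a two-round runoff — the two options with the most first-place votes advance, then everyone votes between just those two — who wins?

Round 1 first-place votes: B 66, A 34, D 15, C 0.
B and A advance.
Runoff: B is preferred to A by 66 voters; A by 49.
B wins the runoff.

B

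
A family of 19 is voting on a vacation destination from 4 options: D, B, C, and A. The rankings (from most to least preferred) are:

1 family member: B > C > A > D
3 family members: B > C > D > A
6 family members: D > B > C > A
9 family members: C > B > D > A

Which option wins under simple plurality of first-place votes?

First-place votes: D 6, B 4, C 9, A 0.
C has the most first-place votes.

C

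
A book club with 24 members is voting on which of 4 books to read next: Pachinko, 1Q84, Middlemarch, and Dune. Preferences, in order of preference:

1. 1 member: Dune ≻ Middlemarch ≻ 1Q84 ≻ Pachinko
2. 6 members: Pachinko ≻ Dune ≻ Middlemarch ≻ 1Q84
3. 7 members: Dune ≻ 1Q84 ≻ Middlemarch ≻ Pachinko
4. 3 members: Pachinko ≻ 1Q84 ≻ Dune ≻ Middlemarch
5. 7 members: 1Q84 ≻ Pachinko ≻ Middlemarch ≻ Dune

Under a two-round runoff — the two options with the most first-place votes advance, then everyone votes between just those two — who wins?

Round 1 first-place votes: Pachinko 9, 1Q84 7, Middlemarch 0, Dune 8.
Pachinko and Dune advance.
Runoff: Pachinko is preferred to Dune by 16 voters; Dune by 8.
Pachinko wins the runoff.

Pachinko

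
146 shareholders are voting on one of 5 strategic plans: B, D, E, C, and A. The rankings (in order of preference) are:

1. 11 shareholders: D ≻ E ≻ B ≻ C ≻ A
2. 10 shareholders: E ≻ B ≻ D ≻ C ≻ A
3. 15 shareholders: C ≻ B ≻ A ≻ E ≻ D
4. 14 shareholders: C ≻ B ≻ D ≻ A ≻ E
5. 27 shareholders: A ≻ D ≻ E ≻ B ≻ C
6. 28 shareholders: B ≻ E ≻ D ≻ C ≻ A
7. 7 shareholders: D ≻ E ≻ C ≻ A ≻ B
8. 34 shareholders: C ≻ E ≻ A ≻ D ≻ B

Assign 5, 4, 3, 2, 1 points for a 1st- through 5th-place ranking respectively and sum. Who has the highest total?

E

B: 11·3 + 10·4 + 15·4 + 14·4 + 27·2 + 28·5 + 7·1 + 34·1 = 424
D: 11·5 + 10·3 + 15·1 + 14·3 + 27·4 + 28·3 + 7·5 + 34·2 = 437
E: 11·4 + 10·5 + 15·2 + 14·1 + 27·3 + 28·4 + 7·4 + 34·4 = 495
C: 11·2 + 10·2 + 15·5 + 14·5 + 27·1 + 28·2 + 7·3 + 34·5 = 461
A: 11·1 + 10·1 + 15·3 + 14·2 + 27·5 + 28·1 + 7·2 + 34·3 = 373
E has the highest Borda score (495).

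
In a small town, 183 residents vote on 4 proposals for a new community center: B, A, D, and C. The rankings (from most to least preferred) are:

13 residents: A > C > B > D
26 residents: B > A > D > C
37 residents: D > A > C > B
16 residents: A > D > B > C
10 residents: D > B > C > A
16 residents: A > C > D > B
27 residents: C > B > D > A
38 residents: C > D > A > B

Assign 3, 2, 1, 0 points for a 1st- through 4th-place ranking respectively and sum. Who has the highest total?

B: 13·1 + 26·3 + 37·0 + 16·1 + 10·2 + 16·0 + 27·2 + 38·0 = 181
A: 13·3 + 26·2 + 37·2 + 16·3 + 10·0 + 16·3 + 27·0 + 38·1 = 299
D: 13·0 + 26·1 + 37·3 + 16·2 + 10·3 + 16·1 + 27·1 + 38·2 = 318
C: 13·2 + 26·0 + 37·1 + 16·0 + 10·1 + 16·2 + 27·3 + 38·3 = 300
D has the highest Borda score (318).

D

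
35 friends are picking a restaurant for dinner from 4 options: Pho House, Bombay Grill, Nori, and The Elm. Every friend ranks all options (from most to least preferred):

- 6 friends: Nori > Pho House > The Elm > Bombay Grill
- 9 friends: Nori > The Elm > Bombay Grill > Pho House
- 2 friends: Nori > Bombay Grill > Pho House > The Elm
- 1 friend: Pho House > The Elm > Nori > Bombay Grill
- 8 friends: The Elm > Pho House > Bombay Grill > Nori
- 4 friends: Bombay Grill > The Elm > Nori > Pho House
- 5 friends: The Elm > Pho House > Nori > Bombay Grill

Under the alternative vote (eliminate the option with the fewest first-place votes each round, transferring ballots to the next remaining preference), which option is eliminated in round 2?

Bombay Grill

Round 1: Pho House 1, Bombay Grill 4, Nori 17, The Elm 13. Eliminate Pho House.
Round 2: Bombay Grill 4, Nori 17, The Elm 14. Eliminate Bombay Grill.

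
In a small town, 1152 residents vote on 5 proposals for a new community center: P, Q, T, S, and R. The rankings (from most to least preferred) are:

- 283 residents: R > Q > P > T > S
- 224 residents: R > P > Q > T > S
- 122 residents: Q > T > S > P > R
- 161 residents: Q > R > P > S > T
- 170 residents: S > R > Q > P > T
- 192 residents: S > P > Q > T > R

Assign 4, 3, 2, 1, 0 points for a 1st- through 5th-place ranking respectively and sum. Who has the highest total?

P: 283·2 + 224·3 + 122·1 + 161·2 + 170·1 + 192·3 = 2428
Q: 283·3 + 224·2 + 122·4 + 161·4 + 170·2 + 192·2 = 3153
T: 283·1 + 224·1 + 122·3 + 161·0 + 170·0 + 192·1 = 1065
S: 283·0 + 224·0 + 122·2 + 161·1 + 170·4 + 192·4 = 1853
R: 283·4 + 224·4 + 122·0 + 161·3 + 170·3 + 192·0 = 3021
Q has the highest Borda score (3153).

Q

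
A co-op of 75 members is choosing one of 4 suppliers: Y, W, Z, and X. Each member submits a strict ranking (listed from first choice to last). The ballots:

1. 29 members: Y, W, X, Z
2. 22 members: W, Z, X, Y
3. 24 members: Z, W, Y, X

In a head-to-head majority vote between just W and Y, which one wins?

W

Voters preferring W to Y: 46; preferring Y to W: 29.
W wins the head-to-head.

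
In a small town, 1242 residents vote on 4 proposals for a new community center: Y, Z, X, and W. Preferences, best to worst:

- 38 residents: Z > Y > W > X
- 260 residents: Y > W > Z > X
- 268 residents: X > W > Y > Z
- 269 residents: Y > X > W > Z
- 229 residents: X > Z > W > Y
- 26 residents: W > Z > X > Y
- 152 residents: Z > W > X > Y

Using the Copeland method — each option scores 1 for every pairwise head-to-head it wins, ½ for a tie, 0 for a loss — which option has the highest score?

X

Y: beats Z; loses to X and W → score 1.
Z: loses to Y, X, and W → score 0.
X: beats Y, Z, and W → score 3.
W: beats Y and Z; loses to X → score 2.
X has the best pairwise record.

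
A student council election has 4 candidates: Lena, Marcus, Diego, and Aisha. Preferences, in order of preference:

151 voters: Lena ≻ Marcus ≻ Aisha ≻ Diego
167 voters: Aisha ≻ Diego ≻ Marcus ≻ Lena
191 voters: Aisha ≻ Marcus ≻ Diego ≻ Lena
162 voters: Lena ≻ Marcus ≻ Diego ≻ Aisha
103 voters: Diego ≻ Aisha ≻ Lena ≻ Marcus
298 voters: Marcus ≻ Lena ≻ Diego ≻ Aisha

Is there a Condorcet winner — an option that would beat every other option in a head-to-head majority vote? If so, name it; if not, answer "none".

Marcus

Marcus vs Lena: 656–416 for Marcus.
Marcus vs Diego: 802–270 for Marcus.
Marcus vs Aisha: 611–461 for Marcus.
Marcus beats every other option head-to-head.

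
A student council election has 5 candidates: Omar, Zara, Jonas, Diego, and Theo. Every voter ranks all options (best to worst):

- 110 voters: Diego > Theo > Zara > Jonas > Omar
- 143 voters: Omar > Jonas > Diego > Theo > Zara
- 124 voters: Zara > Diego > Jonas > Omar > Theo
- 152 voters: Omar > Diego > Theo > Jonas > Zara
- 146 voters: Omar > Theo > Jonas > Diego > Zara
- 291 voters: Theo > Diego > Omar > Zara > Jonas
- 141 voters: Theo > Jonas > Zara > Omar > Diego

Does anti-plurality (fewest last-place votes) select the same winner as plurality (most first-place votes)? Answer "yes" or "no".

yes

Anti-plurality — last-place votes: Omar 110, Zara 441, Jonas 291, Diego 141, Theo 124. Winner: Omar.
Plurality — first-place votes: Omar 441, Zara 124, Jonas 0, Diego 110, Theo 432. Winner: Omar.
The two methods agree.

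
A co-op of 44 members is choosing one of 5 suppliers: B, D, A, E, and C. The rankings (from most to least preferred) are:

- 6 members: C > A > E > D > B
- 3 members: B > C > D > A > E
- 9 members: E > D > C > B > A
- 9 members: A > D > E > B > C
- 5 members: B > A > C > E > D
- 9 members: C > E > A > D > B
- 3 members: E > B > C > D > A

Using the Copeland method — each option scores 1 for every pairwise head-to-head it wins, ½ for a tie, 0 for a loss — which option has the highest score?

B: loses to D, A, E, and C → score 0.
D: beats B; loses to A, E, and C → score 1.
A: beats B, D, and E; loses to C → score 3.
E: beats B and D; loses to A and C → score 2.
C: beats B, D, A, and E → score 4.
C has the best pairwise record.

C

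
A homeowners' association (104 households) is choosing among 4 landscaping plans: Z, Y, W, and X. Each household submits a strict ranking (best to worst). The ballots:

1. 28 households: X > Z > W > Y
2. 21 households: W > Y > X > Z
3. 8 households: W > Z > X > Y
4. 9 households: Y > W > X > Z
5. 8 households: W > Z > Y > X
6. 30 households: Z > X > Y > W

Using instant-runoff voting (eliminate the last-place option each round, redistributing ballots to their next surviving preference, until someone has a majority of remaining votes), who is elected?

Round 1: Z 30, Y 9, W 37, X 28. Eliminate Y.
Round 2: Z 30, W 46, X 28. Eliminate X.
Round 3: Z 58, W 46. Z has a majority.

Z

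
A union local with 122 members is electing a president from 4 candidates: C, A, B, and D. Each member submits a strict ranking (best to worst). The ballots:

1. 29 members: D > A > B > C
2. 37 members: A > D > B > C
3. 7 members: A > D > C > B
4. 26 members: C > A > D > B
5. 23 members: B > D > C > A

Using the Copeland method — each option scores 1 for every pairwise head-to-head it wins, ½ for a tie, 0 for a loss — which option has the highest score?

A

C: loses to A, B, and D → score 0.
A: beats C, B, and D → score 3.
B: beats C; loses to A and D → score 1.
D: beats C and B; loses to A → score 2.
A has the best pairwise record.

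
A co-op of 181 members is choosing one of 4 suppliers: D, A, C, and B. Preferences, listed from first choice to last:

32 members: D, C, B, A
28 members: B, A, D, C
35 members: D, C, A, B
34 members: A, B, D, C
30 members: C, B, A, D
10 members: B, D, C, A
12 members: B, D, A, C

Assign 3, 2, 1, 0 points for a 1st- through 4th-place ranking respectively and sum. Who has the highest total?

B

D: 32·3 + 28·1 + 35·3 + 34·1 + 30·0 + 10·2 + 12·2 = 307
A: 32·0 + 28·2 + 35·1 + 34·3 + 30·1 + 10·0 + 12·1 = 235
C: 32·2 + 28·0 + 35·2 + 34·0 + 30·3 + 10·1 + 12·0 = 234
B: 32·1 + 28·3 + 35·0 + 34·2 + 30·2 + 10·3 + 12·3 = 310
B has the highest Borda score (310).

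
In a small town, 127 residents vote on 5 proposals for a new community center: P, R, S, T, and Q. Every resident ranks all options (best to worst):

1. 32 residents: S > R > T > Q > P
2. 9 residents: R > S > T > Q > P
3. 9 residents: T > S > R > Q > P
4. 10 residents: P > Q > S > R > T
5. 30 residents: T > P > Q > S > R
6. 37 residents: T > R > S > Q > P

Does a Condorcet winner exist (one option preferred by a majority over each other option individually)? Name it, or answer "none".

T vs P: 117–10 for T.
T vs R: 76–51 for T.
T vs S: 76–51 for T.
T vs Q: 117–10 for T.
T beats every other option head-to-head.

T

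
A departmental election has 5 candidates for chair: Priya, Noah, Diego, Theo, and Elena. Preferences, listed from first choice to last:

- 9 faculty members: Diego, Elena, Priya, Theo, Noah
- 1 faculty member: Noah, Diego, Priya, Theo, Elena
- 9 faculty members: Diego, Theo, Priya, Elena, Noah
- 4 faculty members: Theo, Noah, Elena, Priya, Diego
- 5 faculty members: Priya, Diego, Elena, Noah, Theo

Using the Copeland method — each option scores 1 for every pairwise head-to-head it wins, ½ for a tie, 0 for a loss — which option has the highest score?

Priya: beats Noah, Theo, and Elena; loses to Diego → score 3.
Noah: loses to Priya, Diego, Theo, and Elena → score 0.
Diego: beats Priya, Noah, Theo, and Elena → score 4.
Theo: beats Noah; ties Elena; loses to Priya and Diego → score 1.5.
Elena: beats Noah; ties Theo; loses to Priya and Diego → score 1.5.
Diego has the best pairwise record.

Diego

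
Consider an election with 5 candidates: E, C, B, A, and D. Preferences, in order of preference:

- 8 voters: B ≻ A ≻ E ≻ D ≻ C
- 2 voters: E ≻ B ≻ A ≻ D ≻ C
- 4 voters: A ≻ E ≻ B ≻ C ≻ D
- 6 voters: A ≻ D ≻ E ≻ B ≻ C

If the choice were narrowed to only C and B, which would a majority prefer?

Voters preferring C to B: 0; preferring B to C: 20.
B wins the head-to-head.

B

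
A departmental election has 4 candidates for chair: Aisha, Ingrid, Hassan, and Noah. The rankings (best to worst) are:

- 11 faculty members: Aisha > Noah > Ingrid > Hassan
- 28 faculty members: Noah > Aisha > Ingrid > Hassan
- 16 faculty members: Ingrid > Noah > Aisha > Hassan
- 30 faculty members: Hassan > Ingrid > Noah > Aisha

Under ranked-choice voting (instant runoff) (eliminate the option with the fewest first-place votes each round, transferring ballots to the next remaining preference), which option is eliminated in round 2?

Ingrid

Round 1: Aisha 11, Ingrid 16, Hassan 30, Noah 28. Eliminate Aisha.
Round 2: Ingrid 16, Hassan 30, Noah 39. Eliminate Ingrid.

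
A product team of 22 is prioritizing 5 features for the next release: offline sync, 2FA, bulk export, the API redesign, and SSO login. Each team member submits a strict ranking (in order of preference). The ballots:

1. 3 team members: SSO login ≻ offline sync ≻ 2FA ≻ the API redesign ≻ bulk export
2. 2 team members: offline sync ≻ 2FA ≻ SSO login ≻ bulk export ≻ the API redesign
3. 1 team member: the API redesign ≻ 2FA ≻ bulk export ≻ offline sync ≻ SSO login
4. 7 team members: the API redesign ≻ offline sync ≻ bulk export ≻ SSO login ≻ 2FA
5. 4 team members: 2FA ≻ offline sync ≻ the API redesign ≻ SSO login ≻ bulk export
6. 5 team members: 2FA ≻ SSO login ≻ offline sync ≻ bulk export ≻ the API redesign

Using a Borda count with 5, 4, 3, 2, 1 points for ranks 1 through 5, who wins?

offline sync: 3·4 + 2·5 + 1·2 + 7·4 + 4·4 + 5·3 = 83
2FA: 3·3 + 2·4 + 1·4 + 7·1 + 4·5 + 5·5 = 73
bulk export: 3·1 + 2·2 + 1·3 + 7·3 + 4·1 + 5·2 = 45
the API redesign: 3·2 + 2·1 + 1·5 + 7·5 + 4·3 + 5·1 = 65
SSO login: 3·5 + 2·3 + 1·1 + 7·2 + 4·2 + 5·4 = 64
offline sync has the highest Borda score (83).

offline sync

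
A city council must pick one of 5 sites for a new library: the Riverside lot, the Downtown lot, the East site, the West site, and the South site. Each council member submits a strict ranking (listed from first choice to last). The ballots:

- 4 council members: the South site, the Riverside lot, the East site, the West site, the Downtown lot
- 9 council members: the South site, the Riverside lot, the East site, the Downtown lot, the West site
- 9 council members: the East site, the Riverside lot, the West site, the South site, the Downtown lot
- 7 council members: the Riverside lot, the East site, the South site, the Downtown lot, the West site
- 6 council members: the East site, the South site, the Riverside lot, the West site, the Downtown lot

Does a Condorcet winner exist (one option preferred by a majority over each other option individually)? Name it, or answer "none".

none

Checking pairwise contests:
the South site beats the Riverside lot 19–16.
the Riverside lot beats the Downtown lot 35–0.
the Riverside lot beats the East site 20–15.
the Riverside lot beats the West site 35–0.
the East site beats the South site 22–13.
Every option loses at least one head-to-head, so there is no Condorcet winner.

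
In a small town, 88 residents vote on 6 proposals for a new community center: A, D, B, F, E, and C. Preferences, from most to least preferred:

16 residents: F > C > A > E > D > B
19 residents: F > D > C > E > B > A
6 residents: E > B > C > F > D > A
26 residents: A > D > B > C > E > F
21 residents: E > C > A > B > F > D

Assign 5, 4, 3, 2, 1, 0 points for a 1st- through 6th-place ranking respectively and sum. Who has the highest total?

A: 16·3 + 19·0 + 6·0 + 26·5 + 21·3 = 241
D: 16·1 + 19·4 + 6·1 + 26·4 + 21·0 = 202
B: 16·0 + 19·1 + 6·4 + 26·3 + 21·2 = 163
F: 16·5 + 19·5 + 6·2 + 26·0 + 21·1 = 208
E: 16·2 + 19·2 + 6·5 + 26·1 + 21·5 = 231
C: 16·4 + 19·3 + 6·3 + 26·2 + 21·4 = 275
C has the highest Borda score (275).

C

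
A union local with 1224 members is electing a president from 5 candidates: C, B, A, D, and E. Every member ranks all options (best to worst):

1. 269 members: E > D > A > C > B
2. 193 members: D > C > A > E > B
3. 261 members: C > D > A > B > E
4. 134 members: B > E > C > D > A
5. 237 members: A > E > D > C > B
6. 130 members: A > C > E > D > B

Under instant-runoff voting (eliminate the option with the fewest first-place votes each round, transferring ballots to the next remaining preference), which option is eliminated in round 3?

A

Round 1: C 261, B 134, A 367, D 193, E 269. Eliminate B.
Round 2: C 261, A 367, D 193, E 403. Eliminate D.
Round 3: C 454, A 367, E 403. Eliminate A.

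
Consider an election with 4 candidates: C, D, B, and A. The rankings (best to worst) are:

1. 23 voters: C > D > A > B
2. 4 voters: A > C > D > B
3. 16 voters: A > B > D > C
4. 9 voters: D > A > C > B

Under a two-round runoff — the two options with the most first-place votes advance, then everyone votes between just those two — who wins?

A

Round 1 first-place votes: C 23, D 9, B 0, A 20.
C and A advance.
Runoff: C is preferred to A by 23 voters; A by 29.
A wins the runoff.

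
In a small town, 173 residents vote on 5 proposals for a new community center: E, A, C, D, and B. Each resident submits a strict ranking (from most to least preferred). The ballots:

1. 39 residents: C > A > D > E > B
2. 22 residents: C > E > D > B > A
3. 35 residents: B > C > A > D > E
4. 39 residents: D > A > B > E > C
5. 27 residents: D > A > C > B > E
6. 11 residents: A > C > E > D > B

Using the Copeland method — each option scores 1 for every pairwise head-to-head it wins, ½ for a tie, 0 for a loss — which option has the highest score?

C

E: loses to A, C, D, and B → score 0.
A: beats E and B; loses to C and D → score 2.
C: beats E, A, D, and B → score 4.
D: beats E, A, and B; loses to C → score 3.
B: beats E; loses to A, C, and D → score 1.
C has the best pairwise record.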